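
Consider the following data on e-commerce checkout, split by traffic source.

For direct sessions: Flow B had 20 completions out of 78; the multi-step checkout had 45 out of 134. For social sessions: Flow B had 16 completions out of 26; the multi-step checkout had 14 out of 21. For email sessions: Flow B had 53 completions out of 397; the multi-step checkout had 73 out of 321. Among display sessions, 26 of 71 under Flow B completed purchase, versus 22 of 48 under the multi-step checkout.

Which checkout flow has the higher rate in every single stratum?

Direct: Flow B 20/78 = 25.6%, the multi-step checkout 45/134 = 33.6% → the multi-step checkout
Social: Flow B 16/26 = 61.5%, the multi-step checkout 14/21 = 66.7% → the multi-step checkout
Email: Flow B 53/397 = 13.4%, the multi-step checkout 73/321 = 22.7% → the multi-step checkout
Display: Flow B 26/71 = 36.6%, the multi-step checkout 22/48 = 45.8% → the multi-step checkout
The multi-step checkout has the higher rate in all 4 groups.

the multi-step checkout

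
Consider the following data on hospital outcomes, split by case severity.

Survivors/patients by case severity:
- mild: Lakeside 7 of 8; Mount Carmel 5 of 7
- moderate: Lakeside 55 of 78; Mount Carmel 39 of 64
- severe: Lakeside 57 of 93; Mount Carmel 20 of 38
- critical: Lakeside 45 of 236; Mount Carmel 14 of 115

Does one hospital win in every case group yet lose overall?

Mild: Lakeside 7/8 = 87.5%, Mount Carmel 5/7 = 71.4% → Lakeside
Moderate: Lakeside 55/78 = 70.5%, Mount Carmel 39/64 = 60.9% → Lakeside
Severe: Lakeside 57/93 = 61.3%, Mount Carmel 20/38 = 52.6% → Lakeside
Critical: Lakeside 45/236 = 19.1%, Mount Carmel 14/115 = 12.2% → Lakeside
Overall: Lakeside 164/415 = 39.5%, Mount Carmel 78/224 = 34.8% → Lakeside
Lakeside wins overall and in every case group — no reversal.

No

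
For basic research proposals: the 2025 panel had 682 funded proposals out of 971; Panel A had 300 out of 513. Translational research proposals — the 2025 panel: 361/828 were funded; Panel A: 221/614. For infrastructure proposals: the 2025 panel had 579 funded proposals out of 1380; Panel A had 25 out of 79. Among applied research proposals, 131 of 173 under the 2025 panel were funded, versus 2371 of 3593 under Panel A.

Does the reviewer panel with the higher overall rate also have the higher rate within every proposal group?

No

Basic research: the 2025 panel 682/971 = 70.2%, Panel A 300/513 = 58.5% → the 2025 panel
Translational research: the 2025 panel 361/828 = 43.6%, Panel A 221/614 = 36.0% → the 2025 panel
Infrastructure: the 2025 panel 579/1380 = 42.0%, Panel A 25/79 = 31.6% → the 2025 panel
Applied research: the 2025 panel 131/173 = 75.7%, Panel A 2371/3593 = 66.0% → the 2025 panel
Overall: the 2025 panel 1753/3352 = 52.3%, Panel A 2917/4799 = 60.8% → Panel A
The 2025 panel wins each proposal group but Panel A wins overall — the comparison reverses. The 2025 panel's proposals skew toward infrastructure, which has a lower base rate.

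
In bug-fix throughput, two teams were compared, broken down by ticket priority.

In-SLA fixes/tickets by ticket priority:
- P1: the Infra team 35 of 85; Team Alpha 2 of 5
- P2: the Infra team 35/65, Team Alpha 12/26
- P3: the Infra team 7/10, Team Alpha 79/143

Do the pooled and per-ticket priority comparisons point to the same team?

P1: the Infra team 35/85 = 41.2%, Team Alpha 2/5 = 40.0% → the Infra team
P2: the Infra team 35/65 = 53.8%, Team Alpha 12/26 = 46.2% → the Infra team
P3: the Infra team 7/10 = 70.0%, Team Alpha 79/143 = 55.2% → the Infra team
Overall: the Infra team 77/160 = 48.1%, Team Alpha 93/174 = 53.4% → Team Alpha
The Infra team wins each ticket group but Team Alpha wins overall — the comparison reverses. The Infra team's tickets skew toward P1, which has a lower base rate.

No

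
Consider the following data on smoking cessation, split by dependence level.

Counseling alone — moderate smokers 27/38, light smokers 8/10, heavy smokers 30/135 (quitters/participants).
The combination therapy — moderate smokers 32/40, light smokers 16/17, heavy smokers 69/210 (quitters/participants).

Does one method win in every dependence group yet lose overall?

Moderate smokers: counseling alone 27/38 = 71.1%, the combination therapy 32/40 = 80.0% → the combination therapy
Light smokers: counseling alone 8/10 = 80.0%, the combination therapy 16/17 = 94.1% → the combination therapy
Heavy smokers: counseling alone 30/135 = 22.2%, the combination therapy 69/210 = 32.9% → the combination therapy
Overall: counseling alone 65/183 = 35.5%, the combination therapy 117/267 = 43.8% → the combination therapy
The combination therapy wins overall and in every dependence group — no reversal.

No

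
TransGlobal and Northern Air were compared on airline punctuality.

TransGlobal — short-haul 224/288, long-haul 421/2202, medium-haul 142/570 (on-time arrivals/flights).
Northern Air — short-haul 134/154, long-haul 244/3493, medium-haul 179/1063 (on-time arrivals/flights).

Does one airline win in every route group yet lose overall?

Short-haul: TransGlobal 224/288 = 77.8%, Northern Air 134/154 = 87.0% → Northern Air
Long-haul: TransGlobal 421/2202 = 19.1%, Northern Air 244/3493 = 7.0% → TransGlobal
Medium-haul: TransGlobal 142/570 = 24.9%, Northern Air 179/1063 = 16.8% → TransGlobal
Overall: TransGlobal 787/3060 = 25.7%, Northern Air 557/4710 = 11.8% → TransGlobal
Neither sweeps: TransGlobal wins 2 of 3 groups, Northern Air wins 1. TransGlobal wins overall but not every group — no Simpson reversal.

No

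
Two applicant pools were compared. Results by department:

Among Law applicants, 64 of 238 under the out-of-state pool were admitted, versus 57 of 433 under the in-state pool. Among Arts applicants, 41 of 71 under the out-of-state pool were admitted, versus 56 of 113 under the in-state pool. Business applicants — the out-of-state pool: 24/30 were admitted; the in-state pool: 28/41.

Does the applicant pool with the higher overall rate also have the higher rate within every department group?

Law: the out-of-state pool 64/238 = 26.9%, the in-state pool 57/433 = 13.2% → the out-of-state pool
Arts: the out-of-state pool 41/71 = 57.7%, the in-state pool 56/113 = 49.6% → the out-of-state pool
Business: the out-of-state pool 24/30 = 80.0%, the in-state pool 28/41 = 68.3% → the out-of-state pool
Overall: the out-of-state pool 129/339 = 38.1%, the in-state pool 141/587 = 24.0% → the out-of-state pool
The out-of-state pool wins overall and in every department group — no reversal.

Yes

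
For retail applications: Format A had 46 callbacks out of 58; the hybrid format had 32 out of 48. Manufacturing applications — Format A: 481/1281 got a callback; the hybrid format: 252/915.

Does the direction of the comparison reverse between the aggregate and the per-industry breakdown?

Retail: Format A 46/58 = 79.3%, the hybrid format 32/48 = 66.7% → Format A
Manufacturing: Format A 481/1281 = 37.5%, the hybrid format 252/915 = 27.5% → Format A
Overall: Format A 527/1339 = 39.4%, the hybrid format 284/963 = 29.5% → Format A
Format A wins overall and in every industry group — no reversal.

No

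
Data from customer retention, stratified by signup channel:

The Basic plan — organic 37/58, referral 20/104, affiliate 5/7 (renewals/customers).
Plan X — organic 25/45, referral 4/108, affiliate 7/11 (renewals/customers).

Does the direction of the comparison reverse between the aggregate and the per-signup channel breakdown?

No

Organic: the Basic plan 37/58 = 63.8%, Plan X 25/45 = 55.6% → the Basic plan
Referral: the Basic plan 20/104 = 19.2%, Plan X 4/108 = 3.7% → the Basic plan
Affiliate: the Basic plan 5/7 = 71.4%, Plan X 7/11 = 63.6% → the Basic plan
Overall: the Basic plan 62/169 = 36.7%, Plan X 36/164 = 22.0% → the Basic plan
The Basic plan wins overall and in every signup group — no reversal.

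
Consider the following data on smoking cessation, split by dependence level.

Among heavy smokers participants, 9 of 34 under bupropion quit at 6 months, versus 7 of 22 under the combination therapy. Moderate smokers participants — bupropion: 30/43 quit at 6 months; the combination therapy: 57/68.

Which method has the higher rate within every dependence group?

Heavy smokers: bupropion 9/34 = 26.5%, the combination therapy 7/22 = 31.8% → the combination therapy
Moderate smokers: bupropion 30/43 = 69.8%, the combination therapy 57/68 = 83.8% → the combination therapy
The combination therapy has the higher rate in both groups.

the combination therapy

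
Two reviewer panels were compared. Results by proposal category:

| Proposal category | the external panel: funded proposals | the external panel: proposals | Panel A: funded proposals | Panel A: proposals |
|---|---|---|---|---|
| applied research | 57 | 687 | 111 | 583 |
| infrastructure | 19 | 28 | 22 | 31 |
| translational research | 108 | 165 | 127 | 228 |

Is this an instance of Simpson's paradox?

No

Applied research: the external panel 57/687 = 8.3%, Panel A 111/583 = 19.0% → Panel A
Infrastructure: the external panel 19/28 = 67.9%, Panel A 22/31 = 71.0% → Panel A
Translational research: the external panel 108/165 = 65.5%, Panel A 127/228 = 55.7% → the external panel
Overall: the external panel 184/880 = 20.9%, Panel A 260/842 = 30.9% → Panel A
Neither sweeps: the external panel wins 1 of 3 groups, Panel A wins 2. Panel A wins overall but not every group — no Simpson reversal.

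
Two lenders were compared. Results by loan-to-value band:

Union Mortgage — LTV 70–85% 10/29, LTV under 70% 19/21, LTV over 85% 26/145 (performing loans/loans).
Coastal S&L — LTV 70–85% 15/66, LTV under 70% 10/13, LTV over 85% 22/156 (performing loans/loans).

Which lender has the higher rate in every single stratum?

Union Mortgage

LTV 70–85%: Union Mortgage 10/29 = 34.5%, Coastal S&L 15/66 = 22.7% → Union Mortgage
LTV under 70%: Union Mortgage 19/21 = 90.5%, Coastal S&L 10/13 = 76.9% → Union Mortgage
LTV over 85%: Union Mortgage 26/145 = 17.9%, Coastal S&L 22/156 = 14.1% → Union Mortgage
Union Mortgage has the higher rate in all 3 groups.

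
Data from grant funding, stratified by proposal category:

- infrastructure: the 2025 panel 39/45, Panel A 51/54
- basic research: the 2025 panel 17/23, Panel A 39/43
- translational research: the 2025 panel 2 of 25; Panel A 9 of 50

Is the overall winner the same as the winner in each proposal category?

Infrastructure: the 2025 panel 39/45 = 86.7%, Panel A 51/54 = 94.4% → Panel A
Basic research: the 2025 panel 17/23 = 73.9%, Panel A 39/43 = 90.7% → Panel A
Translational research: the 2025 panel 2/25 = 8.0%, Panel A 9/50 = 18.0% → Panel A
Overall: the 2025 panel 58/93 = 62.4%, Panel A 99/147 = 67.3% → Panel A
Panel A wins overall and in every proposal group — no reversal.

Yes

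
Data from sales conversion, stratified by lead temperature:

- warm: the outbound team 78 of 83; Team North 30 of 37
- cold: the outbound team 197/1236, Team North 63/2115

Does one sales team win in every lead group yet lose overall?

No

Warm: the outbound team 78/83 = 94.0%, Team North 30/37 = 81.1% → the outbound team
Cold: the outbound team 197/1236 = 15.9%, Team North 63/2115 = 3.0% → the outbound team
Overall: the outbound team 275/1319 = 20.8%, Team North 93/2152 = 4.3% → the outbound team
The outbound team wins overall and in every lead group — no reversal.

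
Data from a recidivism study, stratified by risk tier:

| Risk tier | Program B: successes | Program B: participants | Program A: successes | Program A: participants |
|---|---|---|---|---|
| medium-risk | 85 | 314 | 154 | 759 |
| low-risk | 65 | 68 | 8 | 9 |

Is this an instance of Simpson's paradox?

No

Medium-risk: Program B 85/314 = 27.1%, Program A 154/759 = 20.3% → Program B
Low-risk: Program B 65/68 = 95.6%, Program A 8/9 = 88.9% → Program B
Overall: Program B 150/382 = 39.3%, Program A 162/768 = 21.1% → Program B
Program B wins overall and in every risk group — no reversal.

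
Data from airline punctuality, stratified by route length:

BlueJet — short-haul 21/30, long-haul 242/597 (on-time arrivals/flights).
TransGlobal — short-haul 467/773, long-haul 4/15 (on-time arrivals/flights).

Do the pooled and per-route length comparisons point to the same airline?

Short-haul: BlueJet 21/30 = 70.0%, TransGlobal 467/773 = 60.4% → BlueJet
Long-haul: BlueJet 242/597 = 40.5%, TransGlobal 4/15 = 26.7% → BlueJet
Overall: BlueJet 263/627 = 41.9%, TransGlobal 471/788 = 59.8% → TransGlobal
BlueJet wins each route group but TransGlobal wins overall — the comparison reverses. BlueJet's flights skew toward long-haul, which has a lower base rate.

No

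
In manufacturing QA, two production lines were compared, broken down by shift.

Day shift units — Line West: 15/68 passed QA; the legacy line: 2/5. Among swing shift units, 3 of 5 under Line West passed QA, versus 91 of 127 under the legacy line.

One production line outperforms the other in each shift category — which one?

the legacy line

Day shift: Line West 15/68 = 22.1%, the legacy line 2/5 = 40.0% → the legacy line
Swing shift: Line West 3/5 = 60.0%, the legacy line 91/127 = 71.7% → the legacy line
The legacy line has the higher rate in both groups.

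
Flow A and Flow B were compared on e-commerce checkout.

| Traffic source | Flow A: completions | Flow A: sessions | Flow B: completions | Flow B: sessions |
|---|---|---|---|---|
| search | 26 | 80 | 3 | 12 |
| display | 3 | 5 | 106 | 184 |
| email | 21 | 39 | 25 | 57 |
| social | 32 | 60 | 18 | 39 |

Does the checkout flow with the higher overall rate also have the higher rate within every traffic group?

Search: Flow A 26/80 = 32.5%, Flow B 3/12 = 25.0% → Flow A
Display: Flow A 3/5 = 60.0%, Flow B 106/184 = 57.6% → Flow A
Email: Flow A 21/39 = 53.8%, Flow B 25/57 = 43.9% → Flow A
Social: Flow A 32/60 = 53.3%, Flow B 18/39 = 46.2% → Flow A
Overall: Flow A 82/184 = 44.6%, Flow B 152/292 = 52.1% → Flow B
Flow A wins each traffic group but Flow B wins overall — the comparison reverses. Flow A's sessions skew toward search, which has a lower base rate.

No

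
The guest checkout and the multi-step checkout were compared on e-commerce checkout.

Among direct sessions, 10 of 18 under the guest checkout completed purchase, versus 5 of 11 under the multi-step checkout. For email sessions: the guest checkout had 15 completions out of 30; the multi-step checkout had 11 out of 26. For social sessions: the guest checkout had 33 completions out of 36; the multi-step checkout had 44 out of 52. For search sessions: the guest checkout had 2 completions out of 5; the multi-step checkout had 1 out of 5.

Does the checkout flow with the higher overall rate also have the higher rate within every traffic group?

Direct: the guest checkout 10/18 = 55.6%, the multi-step checkout 5/11 = 45.5% → the guest checkout
Email: the guest checkout 15/30 = 50.0%, the multi-step checkout 11/26 = 42.3% → the guest checkout
Social: the guest checkout 33/36 = 91.7%, the multi-step checkout 44/52 = 84.6% → the guest checkout
Search: the guest checkout 2/5 = 40.0%, the multi-step checkout 1/5 = 20.0% → the guest checkout
Overall: the guest checkout 60/89 = 67.4%, the multi-step checkout 61/94 = 64.9% → the guest checkout
The guest checkout wins overall and in every traffic group — no reversal.

Yes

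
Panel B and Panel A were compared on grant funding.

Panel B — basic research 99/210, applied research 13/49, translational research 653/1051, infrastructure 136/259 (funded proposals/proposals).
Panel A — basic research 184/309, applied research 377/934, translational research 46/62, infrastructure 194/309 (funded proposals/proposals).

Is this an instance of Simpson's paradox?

Yes

Basic research: Panel B 99/210 = 47.1%, Panel A 184/309 = 59.5% → Panel A
Applied research: Panel B 13/49 = 26.5%, Panel A 377/934 = 40.4% → Panel A
Translational research: Panel B 653/1051 = 62.1%, Panel A 46/62 = 74.2% → Panel A
Infrastructure: Panel B 136/259 = 52.5%, Panel A 194/309 = 62.8% → Panel A
Overall: Panel B 901/1569 = 57.4%, Panel A 801/1614 = 49.6% → Panel B
Panel A wins each proposal group but Panel B wins overall — the comparison reverses. Panel A's proposals skew toward applied research, which has a lower base rate.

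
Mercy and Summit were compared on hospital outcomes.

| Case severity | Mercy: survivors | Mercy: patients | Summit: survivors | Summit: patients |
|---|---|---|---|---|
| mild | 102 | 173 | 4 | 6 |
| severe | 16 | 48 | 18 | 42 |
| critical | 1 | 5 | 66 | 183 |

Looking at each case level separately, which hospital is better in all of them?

Summit

Mild: Mercy 102/173 = 59.0%, Summit 4/6 = 66.7% → Summit
Severe: Mercy 16/48 = 33.3%, Summit 18/42 = 42.9% → Summit
Critical: Mercy 1/5 = 20.0%, Summit 66/183 = 36.1% → Summit
Summit has the higher rate in all 3 groups.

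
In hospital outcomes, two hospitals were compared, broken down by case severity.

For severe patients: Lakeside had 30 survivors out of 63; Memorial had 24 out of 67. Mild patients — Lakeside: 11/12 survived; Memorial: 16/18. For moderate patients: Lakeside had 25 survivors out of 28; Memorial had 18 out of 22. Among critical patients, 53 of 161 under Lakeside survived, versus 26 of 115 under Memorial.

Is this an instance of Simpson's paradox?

Severe: Lakeside 30/63 = 47.6%, Memorial 24/67 = 35.8% → Lakeside
Mild: Lakeside 11/12 = 91.7%, Memorial 16/18 = 88.9% → Lakeside
Moderate: Lakeside 25/28 = 89.3%, Memorial 18/22 = 81.8% → Lakeside
Critical: Lakeside 53/161 = 32.9%, Memorial 26/115 = 22.6% → Lakeside
Overall: Lakeside 119/264 = 45.1%, Memorial 84/222 = 37.8% → Lakeside
Lakeside wins overall and in every case group — no reversal.

No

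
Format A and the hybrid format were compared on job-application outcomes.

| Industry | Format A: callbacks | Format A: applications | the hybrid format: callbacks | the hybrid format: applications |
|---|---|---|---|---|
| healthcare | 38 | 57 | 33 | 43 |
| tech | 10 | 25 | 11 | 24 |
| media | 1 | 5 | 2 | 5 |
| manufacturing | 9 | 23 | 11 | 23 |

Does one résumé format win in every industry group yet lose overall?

No

Healthcare: Format A 38/57 = 66.7%, the hybrid format 33/43 = 76.7% → the hybrid format
Tech: Format A 10/25 = 40.0%, the hybrid format 11/24 = 45.8% → the hybrid format
Media: Format A 1/5 = 20.0%, the hybrid format 2/5 = 40.0% → the hybrid format
Manufacturing: Format A 9/23 = 39.1%, the hybrid format 11/23 = 47.8% → the hybrid format
Overall: Format A 58/110 = 52.7%, the hybrid format 57/95 = 60.0% → the hybrid format
The hybrid format wins overall and in every industry group — no reversal.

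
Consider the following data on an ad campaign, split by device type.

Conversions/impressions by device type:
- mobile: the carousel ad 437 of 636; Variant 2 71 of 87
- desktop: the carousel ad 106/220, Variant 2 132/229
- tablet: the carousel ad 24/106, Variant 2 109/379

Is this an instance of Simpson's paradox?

Mobile: the carousel ad 437/636 = 68.7%, Variant 2 71/87 = 81.6% → Variant 2
Desktop: the carousel ad 106/220 = 48.2%, Variant 2 132/229 = 57.6% → Variant 2
Tablet: the carousel ad 24/106 = 22.6%, Variant 2 109/379 = 28.8% → Variant 2
Overall: the carousel ad 567/962 = 58.9%, Variant 2 312/695 = 44.9% → the carousel ad
Variant 2 wins each device group but the carousel ad wins overall — the comparison reverses. Variant 2's impressions skew toward tablet, which has a lower base rate.

Yes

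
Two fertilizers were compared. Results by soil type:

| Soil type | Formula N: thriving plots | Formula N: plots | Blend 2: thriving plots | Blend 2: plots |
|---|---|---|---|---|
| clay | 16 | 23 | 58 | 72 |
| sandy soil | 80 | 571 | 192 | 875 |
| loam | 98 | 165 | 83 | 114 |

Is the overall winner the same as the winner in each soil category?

Clay: Formula N 16/23 = 69.6%, Blend 2 58/72 = 80.6% → Blend 2
Sandy soil: Formula N 80/571 = 14.0%, Blend 2 192/875 = 21.9% → Blend 2
Loam: Formula N 98/165 = 59.4%, Blend 2 83/114 = 72.8% → Blend 2
Overall: Formula N 194/759 = 25.6%, Blend 2 333/1061 = 31.4% → Blend 2
Blend 2 wins overall and in every soil group — no reversal.

Yes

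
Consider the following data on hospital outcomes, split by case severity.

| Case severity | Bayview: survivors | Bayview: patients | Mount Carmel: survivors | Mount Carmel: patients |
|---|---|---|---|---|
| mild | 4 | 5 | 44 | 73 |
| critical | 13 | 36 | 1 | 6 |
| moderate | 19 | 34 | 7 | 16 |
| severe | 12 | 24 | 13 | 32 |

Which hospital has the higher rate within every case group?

Mild: Bayview 4/5 = 80.0%, Mount Carmel 44/73 = 60.3% → Bayview
Critical: Bayview 13/36 = 36.1%, Mount Carmel 1/6 = 16.7% → Bayview
Moderate: Bayview 19/34 = 55.9%, Mount Carmel 7/16 = 43.8% → Bayview
Severe: Bayview 12/24 = 50.0%, Mount Carmel 13/32 = 40.6% → Bayview
Bayview has the higher rate in all 4 groups.

Bayview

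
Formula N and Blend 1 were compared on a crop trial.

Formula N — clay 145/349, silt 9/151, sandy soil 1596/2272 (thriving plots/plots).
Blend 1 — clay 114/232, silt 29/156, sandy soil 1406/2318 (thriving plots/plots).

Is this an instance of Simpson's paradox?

No

Clay: Formula N 145/349 = 41.5%, Blend 1 114/232 = 49.1% → Blend 1
Silt: Formula N 9/151 = 6.0%, Blend 1 29/156 = 18.6% → Blend 1
Sandy soil: Formula N 1596/2272 = 70.2%, Blend 1 1406/2318 = 60.7% → Formula N
Overall: Formula N 1750/2772 = 63.1%, Blend 1 1549/2706 = 57.2% → Formula N
Neither sweeps: Formula N wins 1 of 3 groups, Blend 1 wins 2. Formula N wins overall but not every group — no Simpson reversal.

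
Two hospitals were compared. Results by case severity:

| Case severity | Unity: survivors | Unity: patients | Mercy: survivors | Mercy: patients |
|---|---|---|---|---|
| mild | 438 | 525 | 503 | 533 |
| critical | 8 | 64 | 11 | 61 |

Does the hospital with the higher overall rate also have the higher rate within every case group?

Mild: Unity 438/525 = 83.4%, Mercy 503/533 = 94.4% → Mercy
Critical: Unity 8/64 = 12.5%, Mercy 11/61 = 18.0% → Mercy
Overall: Unity 446/589 = 75.7%, Mercy 514/594 = 86.5% → Mercy
Mercy wins overall and in every case group — no reversal.

Yes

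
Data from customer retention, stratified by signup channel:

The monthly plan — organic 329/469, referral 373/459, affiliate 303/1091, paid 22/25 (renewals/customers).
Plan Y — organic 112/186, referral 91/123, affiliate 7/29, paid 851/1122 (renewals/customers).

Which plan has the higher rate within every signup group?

Organic: the monthly plan 329/469 = 70.1%, Plan Y 112/186 = 60.2% → the monthly plan
Referral: the monthly plan 373/459 = 81.3%, Plan Y 91/123 = 74.0% → the monthly plan
Affiliate: the monthly plan 303/1091 = 27.8%, Plan Y 7/29 = 24.1% → the monthly plan
Paid: the monthly plan 22/25 = 88.0%, Plan Y 851/1122 = 75.8% → the monthly plan
The monthly plan has the higher rate in all 4 groups.

the monthly plan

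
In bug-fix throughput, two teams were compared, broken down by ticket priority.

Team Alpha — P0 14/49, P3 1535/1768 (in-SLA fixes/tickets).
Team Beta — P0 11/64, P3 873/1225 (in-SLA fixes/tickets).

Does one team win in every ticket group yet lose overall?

P0: Team Alpha 14/49 = 28.6%, Team Beta 11/64 = 17.2% → Team Alpha
P3: Team Alpha 1535/1768 = 86.8%, Team Beta 873/1225 = 71.3% → Team Alpha
Overall: Team Alpha 1549/1817 = 85.3%, Team Beta 884/1289 = 68.6% → Team Alpha
Team Alpha wins overall and in every ticket group — no reversal.

No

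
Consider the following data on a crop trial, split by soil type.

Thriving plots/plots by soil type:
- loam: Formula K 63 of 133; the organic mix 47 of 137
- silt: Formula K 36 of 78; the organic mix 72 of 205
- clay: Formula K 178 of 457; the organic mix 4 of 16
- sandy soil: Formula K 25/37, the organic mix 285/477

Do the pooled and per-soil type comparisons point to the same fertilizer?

Loam: Formula K 63/133 = 47.4%, the organic mix 47/137 = 34.3% → Formula K
Silt: Formula K 36/78 = 46.2%, the organic mix 72/205 = 35.1% → Formula K
Clay: Formula K 178/457 = 38.9%, the organic mix 4/16 = 25.0% → Formula K
Sandy soil: Formula K 25/37 = 67.6%, the organic mix 285/477 = 59.7% → Formula K
Overall: Formula K 302/705 = 42.8%, the organic mix 408/835 = 48.9% → the organic mix
Formula K wins each soil group but the organic mix wins overall — the comparison reverses. Formula K's plots skew toward clay, which has a lower base rate.

No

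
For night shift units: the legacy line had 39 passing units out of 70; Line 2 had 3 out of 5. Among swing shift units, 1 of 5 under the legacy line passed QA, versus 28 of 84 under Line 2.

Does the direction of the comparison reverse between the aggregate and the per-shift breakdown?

Yes

Night shift: the legacy line 39/70 = 55.7%, Line 2 3/5 = 60.0% → Line 2
Swing shift: the legacy line 1/5 = 20.0%, Line 2 28/84 = 33.3% → Line 2
Overall: the legacy line 40/75 = 53.3%, Line 2 31/89 = 34.8% → the legacy line
Line 2 wins each shift group but the legacy line wins overall — the comparison reverses. Line 2's units skew toward swing shift, which has a lower base rate.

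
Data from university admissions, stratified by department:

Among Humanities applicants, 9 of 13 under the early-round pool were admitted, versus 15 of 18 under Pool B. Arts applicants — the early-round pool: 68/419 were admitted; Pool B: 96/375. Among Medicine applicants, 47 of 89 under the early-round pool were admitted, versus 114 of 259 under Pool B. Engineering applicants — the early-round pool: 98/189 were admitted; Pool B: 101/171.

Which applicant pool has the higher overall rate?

Pool B

Humanities: the early-round pool 9/13 = 69.2%, Pool B 15/18 = 83.3% → Pool B
Arts: the early-round pool 68/419 = 16.2%, Pool B 96/375 = 25.6% → Pool B
Medicine: the early-round pool 47/89 = 52.8%, Pool B 114/259 = 44.0% → the early-round pool
Engineering: the early-round pool 98/189 = 51.9%, Pool B 101/171 = 59.1% → Pool B
Overall: the early-round pool 222/710 = 31.3%, Pool B 326/823 = 39.6% → Pool B
(Neither sweeps every department group, but Pool B has the higher pooled rate.)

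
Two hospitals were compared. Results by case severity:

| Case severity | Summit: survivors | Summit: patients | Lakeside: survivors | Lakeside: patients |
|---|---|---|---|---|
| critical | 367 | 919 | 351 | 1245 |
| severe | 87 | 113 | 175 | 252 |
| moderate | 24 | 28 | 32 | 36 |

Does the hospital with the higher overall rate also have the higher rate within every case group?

Critical: Summit 367/919 = 39.9%, Lakeside 351/1245 = 28.2% → Summit
Severe: Summit 87/113 = 77.0%, Lakeside 175/252 = 69.4% → Summit
Moderate: Summit 24/28 = 85.7%, Lakeside 32/36 = 88.9% → Lakeside
Overall: Summit 478/1060 = 45.1%, Lakeside 558/1533 = 36.4% → Summit
Neither sweeps: Summit wins 2 of 3 groups, Lakeside wins 1. Summit wins overall but not every group — no Simpson reversal.

No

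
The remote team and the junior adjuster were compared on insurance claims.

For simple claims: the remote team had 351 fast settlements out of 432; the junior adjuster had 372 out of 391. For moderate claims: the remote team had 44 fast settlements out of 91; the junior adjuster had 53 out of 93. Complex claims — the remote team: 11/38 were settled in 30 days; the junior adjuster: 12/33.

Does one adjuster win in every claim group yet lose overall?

Simple: the remote team 351/432 = 81.2%, the junior adjuster 372/391 = 95.1% → the junior adjuster
Moderate: the remote team 44/91 = 48.4%, the junior adjuster 53/93 = 57.0% → the junior adjuster
Complex: the remote team 11/38 = 28.9%, the junior adjuster 12/33 = 36.4% → the junior adjuster
Overall: the remote team 406/561 = 72.4%, the junior adjuster 437/517 = 84.5% → the junior adjuster
The junior adjuster wins overall and in every claim group — no reversal.

No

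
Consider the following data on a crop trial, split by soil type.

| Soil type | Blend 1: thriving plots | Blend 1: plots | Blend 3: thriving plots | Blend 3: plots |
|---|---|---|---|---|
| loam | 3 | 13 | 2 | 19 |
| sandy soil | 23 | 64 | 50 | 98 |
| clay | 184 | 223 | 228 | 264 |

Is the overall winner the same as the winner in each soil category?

No

Loam: Blend 1 3/13 = 23.1%, Blend 3 2/19 = 10.5% → Blend 1
Sandy soil: Blend 1 23/64 = 35.9%, Blend 3 50/98 = 51.0% → Blend 3
Clay: Blend 1 184/223 = 82.5%, Blend 3 228/264 = 86.4% → Blend 3
Overall: Blend 1 210/300 = 70.0%, Blend 3 280/381 = 73.5% → Blend 3
Neither sweeps: Blend 1 wins 1 of 3 groups, Blend 3 wins 2. Blend 3 wins overall but not every group — no Simpson reversal.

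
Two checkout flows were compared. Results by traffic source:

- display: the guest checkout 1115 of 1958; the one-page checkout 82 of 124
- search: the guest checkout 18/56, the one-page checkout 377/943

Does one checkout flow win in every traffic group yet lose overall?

Display: the guest checkout 1115/1958 = 56.9%, the one-page checkout 82/124 = 66.1% → the one-page checkout
Search: the guest checkout 18/56 = 32.1%, the one-page checkout 377/943 = 40.0% → the one-page checkout
Overall: the guest checkout 1133/2014 = 56.3%, the one-page checkout 459/1067 = 43.0% → the guest checkout
The one-page checkout wins each traffic group but the guest checkout wins overall — the comparison reverses. The one-page checkout's sessions skew toward search, which has a lower base rate.

Yes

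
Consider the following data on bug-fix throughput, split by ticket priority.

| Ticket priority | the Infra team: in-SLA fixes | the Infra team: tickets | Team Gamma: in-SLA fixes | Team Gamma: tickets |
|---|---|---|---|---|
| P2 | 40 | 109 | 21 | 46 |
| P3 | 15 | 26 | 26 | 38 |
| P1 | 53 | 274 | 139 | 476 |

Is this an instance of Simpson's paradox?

P2: the Infra team 40/109 = 36.7%, Team Gamma 21/46 = 45.7% → Team Gamma
P3: the Infra team 15/26 = 57.7%, Team Gamma 26/38 = 68.4% → Team Gamma
P1: the Infra team 53/274 = 19.3%, Team Gamma 139/476 = 29.2% → Team Gamma
Overall: the Infra team 108/409 = 26.4%, Team Gamma 186/560 = 33.2% → Team Gamma
Team Gamma wins overall and in every ticket group — no reversal.

No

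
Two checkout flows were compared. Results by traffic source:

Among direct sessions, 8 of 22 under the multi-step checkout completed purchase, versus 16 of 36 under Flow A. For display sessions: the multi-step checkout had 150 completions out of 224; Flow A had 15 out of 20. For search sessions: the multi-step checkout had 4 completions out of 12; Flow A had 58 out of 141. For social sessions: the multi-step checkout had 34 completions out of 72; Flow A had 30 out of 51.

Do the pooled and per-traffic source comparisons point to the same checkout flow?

Direct: the multi-step checkout 8/22 = 36.4%, Flow A 16/36 = 44.4% → Flow A
Display: the multi-step checkout 150/224 = 67.0%, Flow A 15/20 = 75.0% → Flow A
Search: the multi-step checkout 4/12 = 33.3%, Flow A 58/141 = 41.1% → Flow A
Social: the multi-step checkout 34/72 = 47.2%, Flow A 30/51 = 58.8% → Flow A
Overall: the multi-step checkout 196/330 = 59.4%, Flow A 119/248 = 48.0% → the multi-step checkout
Flow A wins each traffic group but the multi-step checkout wins overall — the comparison reverses. Flow A's sessions skew toward search, which has a lower base rate.

No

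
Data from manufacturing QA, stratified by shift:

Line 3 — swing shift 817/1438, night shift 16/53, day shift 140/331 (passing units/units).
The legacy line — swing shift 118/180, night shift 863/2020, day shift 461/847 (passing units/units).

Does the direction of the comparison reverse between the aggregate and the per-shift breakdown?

Swing shift: Line 3 817/1438 = 56.8%, the legacy line 118/180 = 65.6% → the legacy line
Night shift: Line 3 16/53 = 30.2%, the legacy line 863/2020 = 42.7% → the legacy line
Day shift: Line 3 140/331 = 42.3%, the legacy line 461/847 = 54.4% → the legacy line
Overall: Line 3 973/1822 = 53.4%, the legacy line 1442/3047 = 47.3% → Line 3
The legacy line wins each shift group but Line 3 wins overall — the comparison reverses. The legacy line's units skew toward night shift, which has a lower base rate.

Yes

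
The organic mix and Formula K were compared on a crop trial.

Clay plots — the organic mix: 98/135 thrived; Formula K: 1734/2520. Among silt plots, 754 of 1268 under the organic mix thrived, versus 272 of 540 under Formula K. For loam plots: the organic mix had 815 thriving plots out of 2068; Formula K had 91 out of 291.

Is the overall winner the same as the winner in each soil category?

No

Clay: the organic mix 98/135 = 72.6%, Formula K 1734/2520 = 68.8% → the organic mix
Silt: the organic mix 754/1268 = 59.5%, Formula K 272/540 = 50.4% → the organic mix
Loam: the organic mix 815/2068 = 39.4%, Formula K 91/291 = 31.3% → the organic mix
Overall: the organic mix 1667/3471 = 48.0%, Formula K 2097/3351 = 62.6% → Formula K
The organic mix wins each soil group but Formula K wins overall — the comparison reverses. The organic mix's plots skew toward loam, which has a lower base rate.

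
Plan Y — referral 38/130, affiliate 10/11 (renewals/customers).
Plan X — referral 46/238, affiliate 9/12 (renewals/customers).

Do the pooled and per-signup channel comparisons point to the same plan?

Yes

Referral: Plan Y 38/130 = 29.2%, Plan X 46/238 = 19.3% → Plan Y
Affiliate: Plan Y 10/11 = 90.9%, Plan X 9/12 = 75.0% → Plan Y
Overall: Plan Y 48/141 = 34.0%, Plan X 55/250 = 22.0% → Plan Y
Plan Y wins overall and in every signup group — no reversal.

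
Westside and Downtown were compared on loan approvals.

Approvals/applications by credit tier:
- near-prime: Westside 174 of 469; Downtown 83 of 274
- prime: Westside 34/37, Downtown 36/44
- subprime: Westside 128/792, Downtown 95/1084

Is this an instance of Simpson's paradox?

No

Near-prime: Westside 174/469 = 37.1%, Downtown 83/274 = 30.3% → Westside
Prime: Westside 34/37 = 91.9%, Downtown 36/44 = 81.8% → Westside
Subprime: Westside 128/792 = 16.2%, Downtown 95/1084 = 8.8% → Westside
Overall: Westside 336/1298 = 25.9%, Downtown 214/1402 = 15.3% → Westside
Westside wins overall and in every credit group — no reversal.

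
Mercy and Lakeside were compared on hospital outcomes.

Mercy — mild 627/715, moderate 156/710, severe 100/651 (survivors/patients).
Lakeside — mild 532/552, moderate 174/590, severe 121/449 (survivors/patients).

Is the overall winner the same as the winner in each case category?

Mild: Mercy 627/715 = 87.7%, Lakeside 532/552 = 96.4% → Lakeside
Moderate: Mercy 156/710 = 22.0%, Lakeside 174/590 = 29.5% → Lakeside
Severe: Mercy 100/651 = 15.4%, Lakeside 121/449 = 26.9% → Lakeside
Overall: Mercy 883/2076 = 42.5%, Lakeside 827/1591 = 52.0% → Lakeside
Lakeside wins overall and in every case group — no reversal.

Yes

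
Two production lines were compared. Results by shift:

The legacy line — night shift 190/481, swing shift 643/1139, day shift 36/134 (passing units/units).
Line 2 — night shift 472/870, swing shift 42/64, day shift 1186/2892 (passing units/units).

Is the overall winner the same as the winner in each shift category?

Night shift: the legacy line 190/481 = 39.5%, Line 2 472/870 = 54.3% → Line 2
Swing shift: the legacy line 643/1139 = 56.5%, Line 2 42/64 = 65.6% → Line 2
Day shift: the legacy line 36/134 = 26.9%, Line 2 1186/2892 = 41.0% → Line 2
Overall: the legacy line 869/1754 = 49.5%, Line 2 1700/3826 = 44.4% → the legacy line
Line 2 wins each shift group but the legacy line wins overall — the comparison reverses. Line 2's units skew toward day shift, which has a lower base rate.

No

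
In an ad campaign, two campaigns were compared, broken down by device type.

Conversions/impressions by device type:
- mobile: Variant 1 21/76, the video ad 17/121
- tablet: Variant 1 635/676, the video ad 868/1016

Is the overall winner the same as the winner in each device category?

Mobile: Variant 1 21/76 = 27.6%, the video ad 17/121 = 14.0% → Variant 1
Tablet: Variant 1 635/676 = 93.9%, the video ad 868/1016 = 85.4% → Variant 1
Overall: Variant 1 656/752 = 87.2%, the video ad 885/1137 = 77.8% → Variant 1
Variant 1 wins overall and in every device group — no reversal.

Yes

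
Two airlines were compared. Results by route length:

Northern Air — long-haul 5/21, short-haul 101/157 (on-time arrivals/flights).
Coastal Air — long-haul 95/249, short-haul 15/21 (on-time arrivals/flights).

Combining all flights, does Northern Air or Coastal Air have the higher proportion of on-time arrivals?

Long-haul: Northern Air 5/21 = 23.8%, Coastal Air 95/249 = 38.2% → Coastal Air
Short-haul: Northern Air 101/157 = 64.3%, Coastal Air 15/21 = 71.4% → Coastal Air
Overall: Northern Air 106/178 = 59.6%, Coastal Air 110/270 = 40.7% → Northern Air
(Coastal Air wins every route group but Northern Air wins overall — Coastal Air's flights skew toward the low-rate long-haul group.)

Northern Air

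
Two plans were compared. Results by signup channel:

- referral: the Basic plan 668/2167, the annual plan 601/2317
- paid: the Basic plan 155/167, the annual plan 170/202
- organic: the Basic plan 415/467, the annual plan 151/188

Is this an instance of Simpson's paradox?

No

Referral: the Basic plan 668/2167 = 30.8%, the annual plan 601/2317 = 25.9% → the Basic plan
Paid: the Basic plan 155/167 = 92.8%, the annual plan 170/202 = 84.2% → the Basic plan
Organic: the Basic plan 415/467 = 88.9%, the annual plan 151/188 = 80.3% → the Basic plan
Overall: the Basic plan 1238/2801 = 44.2%, the annual plan 922/2707 = 34.1% → the Basic plan
The Basic plan wins overall and in every signup group — no reversal.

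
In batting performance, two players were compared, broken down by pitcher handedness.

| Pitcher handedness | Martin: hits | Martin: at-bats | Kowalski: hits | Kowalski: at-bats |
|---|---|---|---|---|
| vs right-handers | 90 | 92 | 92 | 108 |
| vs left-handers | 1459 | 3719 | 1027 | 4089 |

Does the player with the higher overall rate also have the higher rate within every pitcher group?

Yes

Vs right-handers: Martin 90/92 = 97.8%, Kowalski 92/108 = 85.2% → Martin
Vs left-handers: Martin 1459/3719 = 39.2%, Kowalski 1027/4089 = 25.1% → Martin
Overall: Martin 1549/3811 = 40.6%, Kowalski 1119/4197 = 26.7% → Martin
Martin wins overall and in every pitcher group — no reversal.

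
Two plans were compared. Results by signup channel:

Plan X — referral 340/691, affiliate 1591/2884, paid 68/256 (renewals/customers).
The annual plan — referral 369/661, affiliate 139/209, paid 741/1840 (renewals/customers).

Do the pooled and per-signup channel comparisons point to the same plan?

Referral: Plan X 340/691 = 49.2%, the annual plan 369/661 = 55.8% → the annual plan
Affiliate: Plan X 1591/2884 = 55.2%, the annual plan 139/209 = 66.5% → the annual plan
Paid: Plan X 68/256 = 26.6%, the annual plan 741/1840 = 40.3% → the annual plan
Overall: Plan X 1999/3831 = 52.2%, the annual plan 1249/2710 = 46.1% → Plan X
The annual plan wins each signup group but Plan X wins overall — the comparison reverses. The annual plan's customers skew toward paid, which has a lower base rate.

No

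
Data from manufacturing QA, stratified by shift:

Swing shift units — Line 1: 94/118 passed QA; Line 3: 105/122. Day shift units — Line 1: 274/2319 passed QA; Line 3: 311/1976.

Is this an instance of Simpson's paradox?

Swing shift: Line 1 94/118 = 79.7%, Line 3 105/122 = 86.1% → Line 3
Day shift: Line 1 274/2319 = 11.8%, Line 3 311/1976 = 15.7% → Line 3
Overall: Line 1 368/2437 = 15.1%, Line 3 416/2098 = 19.8% → Line 3
Line 3 wins overall and in every shift group — no reversal.

No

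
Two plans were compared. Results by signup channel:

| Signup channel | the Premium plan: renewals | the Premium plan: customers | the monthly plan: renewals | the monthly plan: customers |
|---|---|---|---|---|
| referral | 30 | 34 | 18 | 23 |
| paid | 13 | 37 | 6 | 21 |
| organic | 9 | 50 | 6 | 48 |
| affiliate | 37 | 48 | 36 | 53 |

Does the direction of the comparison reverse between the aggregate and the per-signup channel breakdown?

No

Referral: the Premium plan 30/34 = 88.2%, the monthly plan 18/23 = 78.3% → the Premium plan
Paid: the Premium plan 13/37 = 35.1%, the monthly plan 6/21 = 28.6% → the Premium plan
Organic: the Premium plan 9/50 = 18.0%, the monthly plan 6/48 = 12.5% → the Premium plan
Affiliate: the Premium plan 37/48 = 77.1%, the monthly plan 36/53 = 67.9% → the Premium plan
Overall: the Premium plan 89/169 = 52.7%, the monthly plan 66/145 = 45.5% → the Premium plan
The Premium plan wins overall and in every signup group — no reversal.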